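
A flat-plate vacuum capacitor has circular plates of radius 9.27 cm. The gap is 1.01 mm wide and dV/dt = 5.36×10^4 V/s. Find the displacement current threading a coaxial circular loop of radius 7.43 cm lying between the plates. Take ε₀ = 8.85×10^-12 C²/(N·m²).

With E = V/d, dE/dt = 5.307×10^7 V/(m·s) and πR² = 0.02700 m², giving I_d = ε₀ πR² dE/dt = 1.268×10^-5 A.
Through an area πr² the displacement current is I_d·(πr²/πR²) = I_d (r/R)² = 8.15×10^-6 A.

8.15×10^-6 A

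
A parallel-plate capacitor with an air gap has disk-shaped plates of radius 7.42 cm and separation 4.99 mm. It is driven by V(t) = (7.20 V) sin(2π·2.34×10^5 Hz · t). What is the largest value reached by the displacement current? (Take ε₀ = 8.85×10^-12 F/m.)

3.25×10^-4 A

(dE/dt)_max = V₀ω/d = 2.121×10^9 V/(m·s); ω = 2πf = 1.470×10^6 rad/s.
I_d,max = ε₀ A (dE/dt)_max = (8.85×10^-12)(0.01730)(2.121×10^9) = 3.25×10^-4 A.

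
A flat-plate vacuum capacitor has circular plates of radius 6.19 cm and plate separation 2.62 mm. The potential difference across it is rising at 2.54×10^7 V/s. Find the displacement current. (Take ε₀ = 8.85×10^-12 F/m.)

The field between the plates is E = V/d, so dE/dt = (2.54×10^7)/(2.62×10^-3 m) = 9.695×10^9 V/(m·s).
I_d = ε₀ A (dE/dt) = (8.85×10^-12)(0.01204)(9.695×10^9) = 1.03×10^-3 A.

1.03×10^-3 A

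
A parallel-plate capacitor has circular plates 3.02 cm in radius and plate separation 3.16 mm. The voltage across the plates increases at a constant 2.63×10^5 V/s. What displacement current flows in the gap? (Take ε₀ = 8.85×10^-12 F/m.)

2.11×10^-6 A

E = V/d so dE/dt = (dV/dt)/d = 8.323×10^7 V/(m·s), and I_d = ε₀ A dE/dt = (8.85×10^-12)(2.865×10^-3)(8.323×10^7) = 2.11×10^-6 A.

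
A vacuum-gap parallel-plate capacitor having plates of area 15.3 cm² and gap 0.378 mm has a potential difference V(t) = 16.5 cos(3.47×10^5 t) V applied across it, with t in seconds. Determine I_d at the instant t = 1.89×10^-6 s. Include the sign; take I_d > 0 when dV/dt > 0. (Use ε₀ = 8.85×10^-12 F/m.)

dE/dt = (V₀ω/d)·−sin(ωt) with ωt = 0.65583 rad: (16.5)(3.47×10^5)(-0.6098)/(3.78×10^-4) = -9.237×10^9 V/(m·s).
I_d = ε₀ A dE/dt = (8.85×10^-12)(1.53×10^-3)(-9.237×10^9) = -1.25×10^-4 A.

-1.25×10^-4 A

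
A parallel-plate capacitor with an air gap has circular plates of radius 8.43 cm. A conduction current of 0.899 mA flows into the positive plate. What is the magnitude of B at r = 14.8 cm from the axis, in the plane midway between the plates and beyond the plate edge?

1.21×10^-9 T

No conduction current crosses the gap, so I_d there equals the 8.99×10^-4 A in the leads.
For r ≥ R the full I_d is enclosed: B = μ₀ I_d/(2πr) = (4π×10^-7)(8.99×10^-4)/(2π·0.148) = 1.21×10^-9 T.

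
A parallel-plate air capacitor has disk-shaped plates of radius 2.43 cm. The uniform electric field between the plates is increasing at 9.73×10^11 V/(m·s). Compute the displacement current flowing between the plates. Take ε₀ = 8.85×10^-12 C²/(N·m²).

With a uniform field, Φ_E = EA, so I_d = ε₀ A dE/dt = 0.0160 A.

0.0160 A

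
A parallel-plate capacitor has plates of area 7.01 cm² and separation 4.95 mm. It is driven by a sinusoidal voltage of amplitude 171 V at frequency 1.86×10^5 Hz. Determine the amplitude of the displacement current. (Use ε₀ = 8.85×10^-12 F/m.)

The displacement current equals the conduction current C dV/dt, which peaks at C V₀ ω.
With C = ε₀A/d = (8.85×10^-12)(7.01×10^-4)/(4.95×10^-3) = 1.253×10^-12 F and ω = 2πf = 1.169×10^6 rad/s, I_d,max = (1.253×10^-12)(171)(1.169×10^6) = 2.50×10^-4 A.

2.50×10^-4 A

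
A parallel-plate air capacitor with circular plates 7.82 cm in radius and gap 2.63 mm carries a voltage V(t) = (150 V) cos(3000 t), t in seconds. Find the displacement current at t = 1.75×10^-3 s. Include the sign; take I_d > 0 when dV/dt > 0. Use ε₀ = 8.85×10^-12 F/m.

dV/dt = (150)(3000)·−sin(5.25) = 3.865×10^5 V/s.
I_d = C dV/dt with C = ε₀A/d = (8.85×10^-12)(0.01921)/(2.63×10^-3) = 6.464×10^-11 F, so I_d = (6.464×10^-11)(3.865×10^5) = 2.50×10^-5 A.

2.50×10^-5 A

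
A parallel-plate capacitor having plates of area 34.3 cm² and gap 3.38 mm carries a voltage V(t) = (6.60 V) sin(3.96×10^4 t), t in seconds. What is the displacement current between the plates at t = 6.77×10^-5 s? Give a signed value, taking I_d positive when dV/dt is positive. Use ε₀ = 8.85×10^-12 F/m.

-2.10×10^-6 A

C = ε₀A/d = (8.85×10^-12)(3.43×10^-3)/(3.38×10^-3) = 8.981×10^-12 F. dV/dt = V₀ω·cos(ωt); at ωt = 2.68092 rad this factor is -0.8958.
I_d = C dV/dt = (8.981×10^-12)(6.60)(3.96×10^4)(-0.8958) = -2.10×10^-6 A.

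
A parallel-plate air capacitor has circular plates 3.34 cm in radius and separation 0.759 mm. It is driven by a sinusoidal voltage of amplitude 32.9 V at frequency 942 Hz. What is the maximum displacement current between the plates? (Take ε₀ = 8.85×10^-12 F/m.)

7.96×10^-6 A

(dE/dt)_max = V₀ω/d = 2.566×10^8 V/(m·s); ω = 2πf = 5919 rad/s.
I_d,max = ε₀ A (dE/dt)_max = (8.85×10^-12)(3.505×10^-3)(2.566×10^8) = 7.96×10^-6 A.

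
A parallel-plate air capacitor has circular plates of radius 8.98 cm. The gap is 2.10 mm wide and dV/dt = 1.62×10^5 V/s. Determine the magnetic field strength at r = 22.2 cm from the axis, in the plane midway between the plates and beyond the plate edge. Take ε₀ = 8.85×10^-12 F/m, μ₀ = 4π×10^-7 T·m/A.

With E = V/d, dE/dt = 7.714×10^7 V/(m·s) and πR² = 0.02533 m², giving I_d = ε₀ πR² dE/dt = 1.729×10^-5 A.
With r > R the enclosed displacement current is the full I_d; B = μ₀ I_d / (2πr) = 1.56×10^-11 T.

1.56×10^-11 T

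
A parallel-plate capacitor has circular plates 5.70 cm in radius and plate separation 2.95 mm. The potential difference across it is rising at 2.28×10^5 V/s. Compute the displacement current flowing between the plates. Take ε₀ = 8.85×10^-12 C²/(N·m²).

The displacement current equals the charging current C dV/dt. With C = ε₀A/d = (8.85×10^-12)(0.01021)/(2.95×10^-3) = 3.063×10^-11 F, I_d = (3.063×10^-11)(2.28×10^5) = 6.98×10^-6 A.

6.98×10^-6 A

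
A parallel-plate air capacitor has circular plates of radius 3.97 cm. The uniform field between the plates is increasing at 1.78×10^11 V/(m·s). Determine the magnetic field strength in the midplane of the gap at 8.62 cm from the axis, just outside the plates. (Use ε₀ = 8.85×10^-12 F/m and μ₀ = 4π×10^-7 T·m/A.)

Through the whole plate area (πR² = 4.951×10^-3 m²), I_d = ε₀ πR² dE/dt = 7.799×10^-3 A.
Outside the plates the loop encloses all of I_d, so B·2πr = μ₀ I_d and B = 1.81×10^-8 T.

1.81×10^-8 T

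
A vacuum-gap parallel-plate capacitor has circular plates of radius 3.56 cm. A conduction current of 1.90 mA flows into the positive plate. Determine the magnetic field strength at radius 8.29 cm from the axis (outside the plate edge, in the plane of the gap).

4.58×10^-9 T

No conduction current crosses the gap, so I_d there equals the 1.90×10^-3 A in the leads.
For r ≥ R the full I_d is enclosed: B = μ₀ I_d/(2πr) = (4π×10^-7)(1.90×10^-3)/(2π·0.0829) = 4.58×10^-9 T.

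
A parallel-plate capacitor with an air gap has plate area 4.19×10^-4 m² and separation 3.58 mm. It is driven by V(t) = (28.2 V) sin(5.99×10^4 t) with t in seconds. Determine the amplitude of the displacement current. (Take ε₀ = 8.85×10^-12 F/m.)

1.75×10^-6 A

C = ε₀A/d = (8.85×10^-12)(4.19×10^-4)/(3.58×10^-3) = 1.036×10^-12 F; ω = 5.99×10^4 rad/s.
I_d = C dV/dt, so |I_d|_max = C V₀ ω = (1.036×10^-12)(28.2)(5.99×10^4) = 1.75×10^-6 A.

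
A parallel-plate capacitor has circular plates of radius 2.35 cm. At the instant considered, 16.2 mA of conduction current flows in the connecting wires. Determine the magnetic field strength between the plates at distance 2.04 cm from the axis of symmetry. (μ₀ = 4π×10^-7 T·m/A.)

By continuity the displacement current in the gap matches the conduction current: I_d = 0.0162 A.
For r < R the Ampère–Maxwell law gives B(2πr) = μ₀ I_d (r²/R²), so B = μ₀ I_d r/(2πR²) = (4π×10^-7)(0.0162)(0.0204)/(2π·0.0235²) = 1.20×10^-7 T.

1.20×10^-7 T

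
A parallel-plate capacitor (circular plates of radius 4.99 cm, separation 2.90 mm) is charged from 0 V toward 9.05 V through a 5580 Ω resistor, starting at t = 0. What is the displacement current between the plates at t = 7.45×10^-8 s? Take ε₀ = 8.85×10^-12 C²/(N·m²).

9.27×10^-4 A

With C = ε₀A/d = (8.85×10^-12)(7.823×10^-3)/(2.90×10^-3) = 2.387×10^-11 F, the time constant is τ = RC = 1.332×10^-7 s, so t/τ = 0.5593 and e^(−t/τ) = 0.5716.
I_d = I_cond = (V₀/R) e^(−t/τ) = (1.622×10^-3)(0.5716) = 9.27×10^-4 A.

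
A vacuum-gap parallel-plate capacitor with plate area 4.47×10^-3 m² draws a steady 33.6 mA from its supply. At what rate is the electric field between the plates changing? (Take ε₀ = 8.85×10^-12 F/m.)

8.49×10^11 V/(m·s)

By continuity, I_d in the gap equals the 33.6 mA flowing in the wire.
Inverting I_d = ε₀ A dE/dt gives dE/dt = 0.0336 / (8.85×10^-12 · 4.47×10^-3) = 8.49×10^11 V/(m·s).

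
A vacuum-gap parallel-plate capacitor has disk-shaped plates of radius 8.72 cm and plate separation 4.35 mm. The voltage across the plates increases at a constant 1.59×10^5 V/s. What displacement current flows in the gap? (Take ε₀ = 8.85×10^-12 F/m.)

The displacement current equals the charging current C dV/dt. With C = ε₀A/d = (8.85×10^-12)(0.02389)/(4.35×10^-3) = 4.860×10^-11 F, I_d = (4.860×10^-11)(1.59×10^5) = 7.73×10^-6 A.

7.73×10^-6 A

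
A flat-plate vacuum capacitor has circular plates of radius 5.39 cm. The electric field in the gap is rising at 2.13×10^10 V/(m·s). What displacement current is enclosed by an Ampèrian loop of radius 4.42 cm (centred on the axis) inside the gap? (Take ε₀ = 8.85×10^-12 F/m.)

1.16×10^-3 A

I_d = ε₀ dΦ_E/dt = ε₀ πR² (dE/dt) = (8.85×10^-12)(9.127×10^-3)(2.13×10^10) = 1.720×10^-3 A through the full plate area.
The field is uniform, so I_d,enc = I_d (r/R)² = (1.720×10^-3)(4.42/5.39)² = 1.16×10^-3 A.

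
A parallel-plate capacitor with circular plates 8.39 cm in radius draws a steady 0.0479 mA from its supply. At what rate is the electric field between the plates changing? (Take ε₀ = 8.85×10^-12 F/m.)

2.45×10^8 V/(m·s)

The displacement current between the plates equals the conduction current, I_d = 0.0479 mA.
Inverting I_d = ε₀ A dE/dt gives dE/dt = 4.79×10^-5 / (8.85×10^-12 · 0.02211) = 2.45×10^8 V/(m·s).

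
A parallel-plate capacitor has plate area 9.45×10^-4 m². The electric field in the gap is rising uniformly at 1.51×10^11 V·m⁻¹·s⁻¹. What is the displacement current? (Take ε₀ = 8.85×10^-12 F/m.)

With a uniform field, Φ_E = EA, so I_d = ε₀ A dE/dt = 1.26×10^-3 A.

1.26×10^-3 A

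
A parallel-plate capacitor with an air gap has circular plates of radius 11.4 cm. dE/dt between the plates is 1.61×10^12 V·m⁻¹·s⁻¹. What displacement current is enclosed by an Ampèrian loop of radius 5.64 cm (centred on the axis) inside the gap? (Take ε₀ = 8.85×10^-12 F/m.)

0.142 A

Total displacement current: I_d = ε₀(πR²)(dE/dt) = (8.85×10^-12)(0.04083)(1.61×10^12) = 0.5818 A.
Through an area πr² the displacement current is I_d·(πr²/πR²) = I_d (r/R)² = 0.142 A.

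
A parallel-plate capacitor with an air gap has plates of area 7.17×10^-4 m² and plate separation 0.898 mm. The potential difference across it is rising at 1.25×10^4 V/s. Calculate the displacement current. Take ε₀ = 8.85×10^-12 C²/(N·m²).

8.83×10^-8 A

C = ε₀A/d = (8.85×10^-12)(7.17×10^-4)/(8.98×10^-4) = 7.066×10^-12 F.
I_d = C dV/dt = (7.066×10^-12)(1.25×10^4) = 8.83×10^-8 A.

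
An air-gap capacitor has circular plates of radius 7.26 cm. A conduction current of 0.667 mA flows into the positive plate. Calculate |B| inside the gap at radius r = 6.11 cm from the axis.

1.55×10^-9 T

Between the plates the displacement current equals the wire current: I_d = 0.667 mA = 6.67×10^-4 A.
An Ampèrian loop of radius r encloses a fraction (r/R)² of I_d. Then B·2πr = μ₀ I_d (r/R)², giving B = μ₀ I_d r/(2πR²) = 1.55×10^-9 T.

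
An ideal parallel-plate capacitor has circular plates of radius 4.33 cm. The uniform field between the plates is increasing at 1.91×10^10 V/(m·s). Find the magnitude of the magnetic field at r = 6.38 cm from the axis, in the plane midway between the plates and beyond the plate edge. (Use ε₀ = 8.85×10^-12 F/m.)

3.12×10^-9 T

Total displacement current: I_d = ε₀(πR²)(dE/dt) = (8.85×10^-12)(5.890×10^-3)(1.91×10^10) = 9.956×10^-4 A.
With r > R the enclosed displacement current is the full I_d; B = μ₀ I_d / (2πr) = 3.12×10^-9 T.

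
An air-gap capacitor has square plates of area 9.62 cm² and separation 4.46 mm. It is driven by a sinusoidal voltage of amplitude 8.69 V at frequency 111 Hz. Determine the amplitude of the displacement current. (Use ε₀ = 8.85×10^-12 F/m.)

(dE/dt)_max = V₀ω/d = 1.359×10^6 V/(m·s); ω = 2πf = 697.4 rad/s.
I_d,max = ε₀ A (dE/dt)_max = (8.85×10^-12)(9.62×10^-4)(1.359×10^6) = 1.16×10^-8 A.

1.16×10^-8 A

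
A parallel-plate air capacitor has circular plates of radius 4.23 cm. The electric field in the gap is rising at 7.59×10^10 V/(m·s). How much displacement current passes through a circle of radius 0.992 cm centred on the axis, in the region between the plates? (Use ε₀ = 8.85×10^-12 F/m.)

2.08×10^-4 A

Total displacement current: I_d = ε₀(πR²)(dE/dt) = (8.85×10^-12)(5.621×10^-3)(7.59×10^10) = 3.776×10^-3 A.
The field is uniform, so I_d,enc = I_d (r/R)² = (3.776×10^-3)(0.992/4.23)² = 2.08×10^-4 A.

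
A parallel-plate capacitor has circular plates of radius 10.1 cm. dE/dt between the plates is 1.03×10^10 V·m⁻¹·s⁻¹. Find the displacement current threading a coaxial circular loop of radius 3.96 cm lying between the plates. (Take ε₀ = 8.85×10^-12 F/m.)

4.49×10^-4 A

Through the whole plate area (πR² = 0.03205 m²), I_d = ε₀ πR² dE/dt = 2.922×10^-3 A.
The field is uniform, so I_d,enc = I_d (r/R)² = (2.922×10^-3)(3.96/10.1)² = 4.49×10^-4 A.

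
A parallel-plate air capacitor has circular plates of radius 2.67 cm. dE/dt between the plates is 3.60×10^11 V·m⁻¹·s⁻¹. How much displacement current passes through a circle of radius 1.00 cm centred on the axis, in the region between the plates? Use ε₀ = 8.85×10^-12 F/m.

1.00×10^-3 A

Total displacement current: I_d = ε₀(πR²)(dE/dt) = (8.85×10^-12)(2.240×10^-3)(3.60×10^11) = 7.137×10^-3 A.
Since J_d is uniform, the enclosed fraction is (r/R)² = 0.1403, giving I_d,enc = 1.00×10^-3 A.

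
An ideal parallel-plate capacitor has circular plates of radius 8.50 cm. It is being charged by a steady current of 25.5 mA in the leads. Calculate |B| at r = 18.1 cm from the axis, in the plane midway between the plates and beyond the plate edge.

By continuity the displacement current in the gap matches the conduction current: I_d = 0.0255 A.
With r > R the enclosed displacement current is the full I_d; B = μ₀ I_d / (2πr) = 2.82×10^-8 T.

2.82×10^-8 T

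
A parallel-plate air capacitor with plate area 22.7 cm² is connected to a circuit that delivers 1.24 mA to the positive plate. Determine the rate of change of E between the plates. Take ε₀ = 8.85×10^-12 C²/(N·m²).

6.17×10^10 V/(m·s)

Charge continuity gives I_d = I = 1.24×10^-3 A between the plates.
Then dE/dt = I_d/(ε₀A) = 6.17×10^10 V/(m·s).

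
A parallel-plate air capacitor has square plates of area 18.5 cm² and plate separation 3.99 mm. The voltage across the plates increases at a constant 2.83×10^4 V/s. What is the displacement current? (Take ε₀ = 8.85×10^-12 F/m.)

E = V/d so dE/dt = (dV/dt)/d = 7.093×10^6 V/(m·s), and I_d = ε₀ A dE/dt = (8.85×10^-12)(1.85×10^-3)(7.093×10^6) = 1.16×10^-7 A.

1.16×10^-7 A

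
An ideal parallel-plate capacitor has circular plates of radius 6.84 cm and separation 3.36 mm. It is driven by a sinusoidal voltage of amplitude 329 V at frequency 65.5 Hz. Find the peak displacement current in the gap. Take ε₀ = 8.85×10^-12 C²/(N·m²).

C = ε₀A/d = (8.85×10^-12)(0.01470)/(3.36×10^-3) = 3.872×10^-11 F; ω = 2πf = 411.5 rad/s.
I_d = C dV/dt, so |I_d|_max = C V₀ ω = (3.872×10^-11)(329)(411.5) = 5.24×10^-6 A.

5.24×10^-6 A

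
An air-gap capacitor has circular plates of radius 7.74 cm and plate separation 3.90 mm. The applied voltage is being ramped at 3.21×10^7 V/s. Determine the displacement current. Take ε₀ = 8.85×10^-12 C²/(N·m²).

1.37×10^-3 A

C = ε₀A/d = (8.85×10^-12)(0.01882)/(3.90×10^-3) = 4.271×10^-11 F.
I_d = C dV/dt = (4.271×10^-11)(3.21×10^7) = 1.37×10^-3 A.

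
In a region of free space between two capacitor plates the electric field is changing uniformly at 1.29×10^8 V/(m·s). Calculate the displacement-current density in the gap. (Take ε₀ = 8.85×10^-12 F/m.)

1.14×10^-3 A/m²

The displacement-current density is ε₀ ∂E/∂t = (8.85×10^-12)(1.29×10^8) = 1.14×10^-3 A/m².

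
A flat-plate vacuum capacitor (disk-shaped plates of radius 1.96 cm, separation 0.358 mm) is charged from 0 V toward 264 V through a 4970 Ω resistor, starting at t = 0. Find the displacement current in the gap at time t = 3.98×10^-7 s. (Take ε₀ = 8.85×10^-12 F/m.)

C = ε₀A/d = (8.85×10^-12)(1.207×10^-3)/(3.58×10^-4) = 2.984×10^-11 F and τ = RC = 1.483×10^-7 s. I_d in the gap equals the RC charging current.
I_d(t) = (V₀/R) e^(−t/τ) = 0.05312 · e^(−2.684) = 3.63×10^-3 A.

3.63×10^-3 A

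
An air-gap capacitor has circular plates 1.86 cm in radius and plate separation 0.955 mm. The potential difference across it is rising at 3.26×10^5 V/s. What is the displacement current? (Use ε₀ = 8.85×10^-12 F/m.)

3.28×10^-6 A

E = V/d so dE/dt = (dV/dt)/d = 3.414×10^8 V/(m·s), and I_d = ε₀ A dE/dt = (8.85×10^-12)(1.087×10^-3)(3.414×10^8) = 3.28×10^-6 A.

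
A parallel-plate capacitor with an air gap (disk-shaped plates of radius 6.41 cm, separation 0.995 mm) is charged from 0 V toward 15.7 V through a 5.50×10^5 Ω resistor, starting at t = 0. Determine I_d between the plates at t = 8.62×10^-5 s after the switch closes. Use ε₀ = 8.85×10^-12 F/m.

7.29×10^-6 A

With C = ε₀A/d = (8.85×10^-12)(0.01291)/(9.95×10^-4) = 1.148×10^-10 F, the time constant is τ = RC = 6.314×10^-5 s, so t/τ = 1.365 and e^(−t/τ) = 0.2554.
I_d = I_cond = (V₀/R) e^(−t/τ) = (2.855×10^-5)(0.2554) = 7.29×10^-6 A.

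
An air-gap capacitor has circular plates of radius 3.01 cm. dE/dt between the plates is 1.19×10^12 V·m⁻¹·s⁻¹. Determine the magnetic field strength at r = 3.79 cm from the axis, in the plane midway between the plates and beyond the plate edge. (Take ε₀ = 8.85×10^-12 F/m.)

1.58×10^-7 T

Through the whole plate area (πR² = 2.846×10^-3 m²), I_d = ε₀ πR² dE/dt = 0.02997 A.
With r > R the enclosed displacement current is the full I_d; B = μ₀ I_d / (2πr) = 1.58×10^-7 T.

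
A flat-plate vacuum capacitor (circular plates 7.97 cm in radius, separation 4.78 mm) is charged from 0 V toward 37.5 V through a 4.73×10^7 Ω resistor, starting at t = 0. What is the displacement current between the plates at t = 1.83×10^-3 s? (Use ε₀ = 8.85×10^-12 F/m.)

2.78×10^-7 A

C = ε₀A/d = (8.85×10^-12)(0.01996)/(4.78×10^-3) = 3.696×10^-11 F, so τ = RC = 1.748×10^-3 s.
The conduction current is I(t) = (V₀/R) e^(−t/τ), and the displacement current between the plates equals it.
t/τ = 1.047; I_d = (37.5/4.73×10^7) · e^(−1.047) = (7.928×10^-7)(0.3510) = 2.78×10^-7 A.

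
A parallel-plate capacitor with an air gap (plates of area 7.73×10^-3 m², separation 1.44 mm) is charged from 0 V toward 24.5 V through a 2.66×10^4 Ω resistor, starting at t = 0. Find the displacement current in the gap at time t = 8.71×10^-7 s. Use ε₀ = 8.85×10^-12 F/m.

4.62×10^-4 A

With C = ε₀A/d = (8.85×10^-12)(7.73×10^-3)/(1.44×10^-3) = 4.751×10^-11 F, the time constant is τ = RC = 1.264×10^-6 s, so t/τ = 0.6891 and e^(−t/τ) = 0.5020.
I_d = I_cond = (V₀/R) e^(−t/τ) = (9.211×10^-4)(0.5020) = 4.62×10^-4 A.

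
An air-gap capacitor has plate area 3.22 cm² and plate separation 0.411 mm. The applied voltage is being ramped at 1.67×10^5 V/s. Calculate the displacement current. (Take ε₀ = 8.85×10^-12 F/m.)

1.16×10^-6 A

The field between the plates is E = V/d, so dE/dt = (1.67×10^5)/(4.11×10^-4 m) = 4.063×10^8 V/(m·s).
I_d = ε₀ A (dE/dt) = (8.85×10^-12)(3.22×10^-4)(4.063×10^8) = 1.16×10^-6 A.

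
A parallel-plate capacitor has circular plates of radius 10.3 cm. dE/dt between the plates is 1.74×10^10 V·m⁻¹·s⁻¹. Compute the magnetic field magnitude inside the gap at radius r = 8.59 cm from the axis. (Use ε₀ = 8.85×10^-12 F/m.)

8.31×10^-9 T

Through the whole plate area (πR² = 0.03333 m²), I_d = ε₀ πR² dE/dt = 5.132×10^-3 A.
∮B·dl = μ₀ I_d,enc with I_d,enc = I_d r²/R² = 3.569×10^-3 A; so B = μ₀ I_d,enc/(2πr) = 8.31×10^-9 T.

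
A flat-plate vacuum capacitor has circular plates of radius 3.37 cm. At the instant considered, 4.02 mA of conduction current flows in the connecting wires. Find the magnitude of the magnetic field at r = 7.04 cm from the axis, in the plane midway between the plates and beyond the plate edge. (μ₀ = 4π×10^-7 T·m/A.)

1.14×10^-8 T

No conduction current crosses the gap, so I_d there equals the 4.02×10^-3 A in the leads.
Outside the plates the loop encloses all of I_d, so B·2πr = μ₀ I_d and B = 1.14×10^-8 T.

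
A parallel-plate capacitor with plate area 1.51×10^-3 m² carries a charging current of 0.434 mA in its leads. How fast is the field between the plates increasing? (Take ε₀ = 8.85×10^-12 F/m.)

3.25×10^10 V/(m·s)

By continuity, I_d in the gap equals the 0.434 mA flowing in the wire.
Then dE/dt = I_d/(ε₀A) = 3.25×10^10 V/(m·s).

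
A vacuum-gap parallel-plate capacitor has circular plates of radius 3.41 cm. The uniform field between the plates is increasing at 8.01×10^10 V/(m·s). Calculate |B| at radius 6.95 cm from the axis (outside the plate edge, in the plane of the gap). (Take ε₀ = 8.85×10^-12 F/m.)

7.45×10^-9 T

I_d = ε₀ dΦ_E/dt = ε₀ πR² (dE/dt) = (8.85×10^-12)(3.653×10^-3)(8.01×10^10) = 2.590×10^-3 A through the full plate area.
For r ≥ R the full I_d is enclosed: B = μ₀ I_d/(2πr) = (4π×10^-7)(2.590×10^-3)/(2π·0.0695) = 7.45×10^-9 T.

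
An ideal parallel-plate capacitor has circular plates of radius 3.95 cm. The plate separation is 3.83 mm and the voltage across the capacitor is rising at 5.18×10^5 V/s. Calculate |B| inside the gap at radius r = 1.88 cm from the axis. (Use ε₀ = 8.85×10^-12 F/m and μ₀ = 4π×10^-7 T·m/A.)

1.41×10^-11 T

With E = V/d, dE/dt = 1.352×10^8 V/(m·s) and πR² = 4.902×10^-3 m², giving I_d = ε₀ πR² dE/dt = 5.865×10^-6 A.
An Ampèrian loop of radius r encloses a fraction (r/R)² of I_d. Then B·2πr = μ₀ I_d (r/R)², giving B = μ₀ I_d r/(2πR²) = 1.41×10^-11 T.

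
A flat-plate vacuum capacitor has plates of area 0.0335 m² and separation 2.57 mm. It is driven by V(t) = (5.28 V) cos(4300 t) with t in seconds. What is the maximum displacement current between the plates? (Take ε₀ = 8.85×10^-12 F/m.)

2.62×10^-6 A

C = ε₀A/d = (8.85×10^-12)(0.0335)/(2.57×10^-3) = 1.154×10^-10 F; ω = 4300 rad/s.
I_d = C dV/dt, so |I_d|_max = C V₀ ω = (1.154×10^-10)(5.28)(4300) = 2.62×10^-6 A.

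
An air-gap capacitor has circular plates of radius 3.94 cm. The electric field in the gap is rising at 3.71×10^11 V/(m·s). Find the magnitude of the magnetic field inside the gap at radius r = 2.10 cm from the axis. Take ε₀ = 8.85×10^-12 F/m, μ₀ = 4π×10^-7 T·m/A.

4.33×10^-8 T

Total displacement current: I_d = ε₀(πR²)(dE/dt) = (8.85×10^-12)(4.877×10^-3)(3.71×10^11) = 0.01601 A.
∮B·dl = μ₀ I_d,enc with I_d,enc = I_d r²/R² = 4.548×10^-3 A; so B = μ₀ I_d,enc/(2πr) = 4.33×10^-8 T.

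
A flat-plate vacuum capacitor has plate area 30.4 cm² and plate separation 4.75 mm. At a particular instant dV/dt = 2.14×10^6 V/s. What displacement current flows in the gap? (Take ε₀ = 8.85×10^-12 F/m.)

1.21×10^-5 A

The field between the plates is E = V/d, so dE/dt = (2.14×10^6)/(4.75×10^-3 m) = 4.505×10^8 V/(m·s).
I_d = ε₀ A (dE/dt) = (8.85×10^-12)(3.04×10^-3)(4.505×10^8) = 1.21×10^-5 A.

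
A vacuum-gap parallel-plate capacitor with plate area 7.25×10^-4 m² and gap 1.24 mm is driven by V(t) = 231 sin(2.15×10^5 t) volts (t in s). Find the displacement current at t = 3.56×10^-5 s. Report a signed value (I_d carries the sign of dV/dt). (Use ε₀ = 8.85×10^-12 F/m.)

5.11×10^-5 A

C = ε₀A/d = (8.85×10^-12)(7.25×10^-4)/(1.24×10^-3) = 5.174×10^-12 F. dV/dt = V₀ω·cos(ωt); at ωt = 7.654 rad this factor is 0.1987.
I_d = C dV/dt = (5.174×10^-12)(231)(2.15×10^5)(0.1987) = 5.11×10^-5 A.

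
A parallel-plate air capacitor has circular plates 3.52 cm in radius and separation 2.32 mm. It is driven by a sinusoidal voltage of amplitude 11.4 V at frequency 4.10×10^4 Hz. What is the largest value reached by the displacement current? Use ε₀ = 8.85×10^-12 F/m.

4.36×10^-5 A

The displacement current equals the conduction current C dV/dt, which peaks at C V₀ ω.
With C = ε₀A/d = (8.85×10^-12)(3.893×10^-3)/(2.32×10^-3) = 1.485×10^-11 F and ω = 2πf = 2.576×10^5 rad/s, I_d,max = (1.485×10^-11)(11.4)(2.576×10^5) = 4.36×10^-5 A.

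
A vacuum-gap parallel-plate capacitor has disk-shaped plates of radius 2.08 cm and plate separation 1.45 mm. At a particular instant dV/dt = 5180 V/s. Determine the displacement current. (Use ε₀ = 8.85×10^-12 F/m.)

4.30×10^-8 A

The field between the plates is E = V/d, so dE/dt = (5180)/(1.45×10^-3 m) = 3.572×10^6 V/(m·s).
I_d = ε₀ A (dE/dt) = (8.85×10^-12)(1.359×10^-3)(3.572×10^6) = 4.30×10^-8 A.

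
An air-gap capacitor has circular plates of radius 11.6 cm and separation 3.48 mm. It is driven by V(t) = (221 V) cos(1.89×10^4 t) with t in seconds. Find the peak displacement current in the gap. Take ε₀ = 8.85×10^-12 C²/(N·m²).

4.49×10^-4 A

(dE/dt)_max = V₀ω/d = 1.200×10^9 V/(m·s); ω = 1.89×10^4 rad/s.
I_d,max = ε₀ A (dE/dt)_max = (8.85×10^-12)(0.04227)(1.200×10^9) = 4.49×10^-4 A.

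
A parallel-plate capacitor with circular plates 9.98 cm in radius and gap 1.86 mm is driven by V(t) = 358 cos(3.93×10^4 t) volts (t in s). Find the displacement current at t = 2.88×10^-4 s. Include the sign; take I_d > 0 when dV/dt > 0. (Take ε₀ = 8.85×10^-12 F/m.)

C = ε₀A/d = (8.85×10^-12)(0.03129)/(1.86×10^-3) = 1.489×10^-10 F. dV/dt = V₀ω·−sin(ωt); at ωt = 11.3184 rad this factor is 0.9483.
I_d = C dV/dt = (1.489×10^-10)(358)(3.93×10^4)(0.9483) = 1.99×10^-3 A.

1.99×10^-3 A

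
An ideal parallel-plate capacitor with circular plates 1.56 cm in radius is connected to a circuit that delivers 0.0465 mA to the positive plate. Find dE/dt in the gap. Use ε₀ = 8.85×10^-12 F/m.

6.87×10^9 V/(m·s)

By continuity, I_d in the gap equals the 0.0465 mA flowing in the wire.
Since I_d = ε₀ A dE/dt, dE/dt = I_d/(ε₀A) = (4.65×10^-5)/((8.85×10^-12)(7.645×10^-4)) = 6.87×10^9 V/(m·s).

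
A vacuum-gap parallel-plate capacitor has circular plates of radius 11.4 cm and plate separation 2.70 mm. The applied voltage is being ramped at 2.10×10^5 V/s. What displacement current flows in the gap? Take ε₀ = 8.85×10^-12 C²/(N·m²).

E = V/d so dE/dt = (dV/dt)/d = 7.778×10^7 V/(m·s), and I_d = ε₀ A dE/dt = (8.85×10^-12)(0.04083)(7.778×10^7) = 2.81×10^-5 A.

2.81×10^-5 A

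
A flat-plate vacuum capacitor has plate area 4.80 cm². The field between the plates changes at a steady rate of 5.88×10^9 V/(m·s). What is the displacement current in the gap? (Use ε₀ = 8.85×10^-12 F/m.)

I_d = ε₀ A (dE/dt) = (8.85×10^-12)(4.80×10^-4 m²)(5.88×10^9) = 2.50×10^-5 A.

2.50×10^-5 A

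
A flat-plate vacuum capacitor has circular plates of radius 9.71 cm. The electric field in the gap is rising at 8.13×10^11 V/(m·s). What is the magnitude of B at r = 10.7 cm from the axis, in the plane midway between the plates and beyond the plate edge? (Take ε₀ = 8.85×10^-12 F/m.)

3.98×10^-7 T

I_d = ε₀ dΦ_E/dt = ε₀ πR² (dE/dt) = (8.85×10^-12)(0.02962)(8.13×10^11) = 0.2131 A through the full plate area.
Outside the plates the loop encloses all of I_d, so B·2πr = μ₀ I_d and B = 3.98×10^-7 T.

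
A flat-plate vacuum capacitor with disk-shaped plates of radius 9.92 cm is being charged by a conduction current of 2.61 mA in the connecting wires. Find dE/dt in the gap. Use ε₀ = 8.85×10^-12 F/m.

9.54×10^9 V/(m·s)

By continuity, I_d in the gap equals the 2.61 mA flowing in the wire.
Then dE/dt = I_d/(ε₀A) = 9.54×10^9 V/(m·s).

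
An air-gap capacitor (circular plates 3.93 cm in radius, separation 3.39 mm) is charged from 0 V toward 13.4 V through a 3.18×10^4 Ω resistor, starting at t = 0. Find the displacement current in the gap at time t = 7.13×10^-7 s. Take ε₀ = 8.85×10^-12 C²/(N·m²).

7.18×10^-5 A

With C = ε₀A/d = (8.85×10^-12)(4.852×10^-3)/(3.39×10^-3) = 1.267×10^-11 F, the time constant is τ = RC = 4.029×10^-7 s, so t/τ = 1.770 and e^(−t/τ) = 0.1703.
I_d = I_cond = (V₀/R) e^(−t/τ) = (4.214×10^-4)(0.1703) = 7.18×10^-5 A.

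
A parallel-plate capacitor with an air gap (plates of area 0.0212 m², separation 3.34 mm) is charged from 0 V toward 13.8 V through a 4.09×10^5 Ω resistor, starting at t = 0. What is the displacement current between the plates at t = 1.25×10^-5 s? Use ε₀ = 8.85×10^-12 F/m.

1.96×10^-5 A

C = ε₀A/d = (8.85×10^-12)(0.0212)/(3.34×10^-3) = 5.617×10^-11 F and τ = RC = 2.297×10^-5 s. I_d in the gap equals the RC charging current.
I_d(t) = (V₀/R) e^(−t/τ) = 3.374×10^-5 · e^(−0.5442) = 1.96×10^-5 A.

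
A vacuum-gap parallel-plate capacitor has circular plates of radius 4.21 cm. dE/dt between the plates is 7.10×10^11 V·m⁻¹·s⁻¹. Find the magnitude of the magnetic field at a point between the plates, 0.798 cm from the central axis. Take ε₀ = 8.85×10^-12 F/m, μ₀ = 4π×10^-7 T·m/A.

3.15×10^-8 T

I_d = ε₀ dΦ_E/dt = ε₀ πR² (dE/dt) = (8.85×10^-12)(5.568×10^-3)(7.10×10^11) = 0.03499 A through the full plate area.
For r < R the Ampère–Maxwell law gives B(2πr) = μ₀ I_d (r²/R²), so B = μ₀ I_d r/(2πR²) = (4π×10^-7)(0.03499)(7.98×10^-3)/(2π·0.0421²) = 3.15×10^-8 T.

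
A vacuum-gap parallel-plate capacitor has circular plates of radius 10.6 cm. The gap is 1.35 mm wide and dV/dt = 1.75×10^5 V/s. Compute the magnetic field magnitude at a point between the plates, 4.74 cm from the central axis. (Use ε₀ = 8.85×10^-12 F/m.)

With E = V/d, dE/dt = 1.296×10^8 V/(m·s) and πR² = 0.03530 m², giving I_d = ε₀ πR² dE/dt = 4.049×10^-5 A.
For r < R the Ampère–Maxwell law gives B(2πr) = μ₀ I_d (r²/R²), so B = μ₀ I_d r/(2πR²) = (4π×10^-7)(4.049×10^-5)(0.0474)/(2π·0.106²) = 3.42×10^-11 T.

3.42×10^-11 T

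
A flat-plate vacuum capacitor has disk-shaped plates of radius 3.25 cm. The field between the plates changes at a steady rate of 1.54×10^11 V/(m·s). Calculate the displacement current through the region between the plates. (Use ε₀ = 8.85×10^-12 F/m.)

4.52×10^-3 A

I_d = ε₀ A (dE/dt) = (8.85×10^-12)(3.318×10^-3 m²)(1.54×10^11) = 4.52×10^-3 A.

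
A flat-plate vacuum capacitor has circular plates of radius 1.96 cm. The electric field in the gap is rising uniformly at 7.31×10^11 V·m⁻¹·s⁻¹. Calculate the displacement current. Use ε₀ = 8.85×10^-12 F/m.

With a uniform field, Φ_E = EA, so I_d = ε₀ A dE/dt = 7.81×10^-3 A.

7.81×10^-3 A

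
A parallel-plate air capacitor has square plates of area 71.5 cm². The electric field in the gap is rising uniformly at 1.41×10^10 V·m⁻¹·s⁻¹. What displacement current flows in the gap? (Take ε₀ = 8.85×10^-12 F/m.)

The displacement current is ε₀ times dΦ_E/dt = ε₀ A dE/dt = (8.85×10^-12)(7.15×10^-3)(1.41×10^10) = 8.92×10^-4 A.

8.92×10^-4 A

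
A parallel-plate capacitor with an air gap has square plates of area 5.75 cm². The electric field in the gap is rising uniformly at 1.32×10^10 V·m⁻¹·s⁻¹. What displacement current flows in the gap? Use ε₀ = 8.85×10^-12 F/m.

With a uniform field, Φ_E = EA, so I_d = ε₀ A dE/dt = 6.72×10^-5 A.

6.72×10^-5 A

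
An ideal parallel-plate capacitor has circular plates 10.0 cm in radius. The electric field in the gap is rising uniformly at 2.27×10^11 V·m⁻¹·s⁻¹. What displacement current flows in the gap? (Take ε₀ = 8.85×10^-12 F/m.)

With a uniform field, Φ_E = EA, so I_d = ε₀ A dE/dt = 0.0631 A.

0.0631 A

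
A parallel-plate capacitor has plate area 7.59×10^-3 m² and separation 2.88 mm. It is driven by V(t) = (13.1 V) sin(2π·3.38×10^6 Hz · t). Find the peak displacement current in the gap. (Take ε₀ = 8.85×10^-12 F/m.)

C = ε₀A/d = (8.85×10^-12)(7.59×10^-3)/(2.88×10^-3) = 2.332×10^-11 F; ω = 2πf = 2.124×10^7 rad/s.
I_d = C dV/dt, so |I_d|_max = C V₀ ω = (2.332×10^-11)(13.1)(2.124×10^7) = 6.49×10^-3 A.

6.49×10^-3 A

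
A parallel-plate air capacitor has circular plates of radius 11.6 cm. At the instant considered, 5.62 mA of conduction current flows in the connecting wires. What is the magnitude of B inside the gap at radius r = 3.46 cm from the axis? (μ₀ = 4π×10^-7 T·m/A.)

By continuity the displacement current in the gap matches the conduction current: I_d = 5.62×10^-3 A.
For r < R the Ampère–Maxwell law gives B(2πr) = μ₀ I_d (r²/R²), so B = μ₀ I_d r/(2πR²) = (4π×10^-7)(5.62×10^-3)(0.0346)/(2π·0.116²) = 2.89×10^-9 T.

2.89×10^-9 T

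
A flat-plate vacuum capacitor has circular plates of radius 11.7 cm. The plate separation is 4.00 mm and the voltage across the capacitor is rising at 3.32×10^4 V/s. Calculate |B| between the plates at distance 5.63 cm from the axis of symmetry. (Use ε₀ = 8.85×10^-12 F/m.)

2.60×10^-12 T

dE/dt = (dV/dt)/d = 8.300×10^6 V/(m·s); I_d = ε₀(πR²)(dE/dt) = (8.85×10^-12)(0.04301)(8.300×10^6) = 3.159×10^-6 A.
An Ampèrian loop of radius r encloses a fraction (r/R)² of I_d. Then B·2πr = μ₀ I_d (r/R)², giving B = μ₀ I_d r/(2πR²) = 2.60×10^-12 T.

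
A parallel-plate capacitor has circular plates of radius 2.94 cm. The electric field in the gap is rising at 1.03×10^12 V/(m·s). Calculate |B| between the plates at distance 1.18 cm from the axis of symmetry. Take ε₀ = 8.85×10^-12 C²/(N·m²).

6.76×10^-8 T

Total displacement current: I_d = ε₀(πR²)(dE/dt) = (8.85×10^-12)(2.715×10^-3)(1.03×10^12) = 0.02475 A.
For r < R the Ampère–Maxwell law gives B(2πr) = μ₀ I_d (r²/R²), so B = μ₀ I_d r/(2πR²) = (4π×10^-7)(0.02475)(0.0118)/(2π·0.0294²) = 6.76×10^-8 T.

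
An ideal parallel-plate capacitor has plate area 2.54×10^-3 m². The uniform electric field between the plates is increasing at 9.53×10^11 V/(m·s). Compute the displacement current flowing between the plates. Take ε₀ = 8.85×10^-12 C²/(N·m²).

0.0214 A

The displacement current is ε₀ times dΦ_E/dt = ε₀ A dE/dt = (8.85×10^-12)(2.54×10^-3)(9.53×10^11) = 0.0214 A.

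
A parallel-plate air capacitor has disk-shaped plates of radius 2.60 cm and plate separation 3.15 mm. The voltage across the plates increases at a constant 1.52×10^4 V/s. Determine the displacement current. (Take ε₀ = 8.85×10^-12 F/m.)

9.07×10^-8 A

The displacement current equals the charging current C dV/dt. With C = ε₀A/d = (8.85×10^-12)(2.124×10^-3)/(3.15×10^-3) = 5.967×10^-12 F, I_d = (5.967×10^-12)(1.52×10^4) = 9.07×10^-8 A.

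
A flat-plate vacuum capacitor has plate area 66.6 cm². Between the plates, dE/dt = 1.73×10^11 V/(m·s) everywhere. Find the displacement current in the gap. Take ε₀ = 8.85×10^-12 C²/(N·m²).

0.0102 A

With a uniform field, Φ_E = EA, so I_d = ε₀ A dE/dt = 0.0102 A.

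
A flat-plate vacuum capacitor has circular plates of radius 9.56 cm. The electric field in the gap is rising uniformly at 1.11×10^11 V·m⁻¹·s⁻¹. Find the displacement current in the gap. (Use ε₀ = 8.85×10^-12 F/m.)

The displacement current is ε₀ times dΦ_E/dt = ε₀ A dE/dt = (8.85×10^-12)(0.02871)(1.11×10^11) = 0.0282 A.

0.0282 A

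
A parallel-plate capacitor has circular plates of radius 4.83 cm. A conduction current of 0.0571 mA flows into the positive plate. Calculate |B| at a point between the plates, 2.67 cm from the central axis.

1.31×10^-10 T

Between the plates the displacement current equals the wire current: I_d = 0.0571 mA = 5.71×10^-5 A.
An Ampèrian loop of radius r encloses a fraction (r/R)² of I_d. Then B·2πr = μ₀ I_d (r/R)², giving B = μ₀ I_d r/(2πR²) = 1.31×10^-10 T.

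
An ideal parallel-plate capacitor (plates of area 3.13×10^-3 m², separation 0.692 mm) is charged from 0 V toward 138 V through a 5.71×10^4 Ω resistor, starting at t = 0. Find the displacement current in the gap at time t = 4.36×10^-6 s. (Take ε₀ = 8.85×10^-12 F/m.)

C = ε₀A/d = (8.85×10^-12)(3.13×10^-3)/(6.92×10^-4) = 4.003×10^-11 F, so τ = RC = 2.286×10^-6 s.
The conduction current is I(t) = (V₀/R) e^(−t/τ), and the displacement current between the plates equals it.
t/τ = 1.907; I_d = (138/5.71×10^4) · e^(−1.907) = (2.417×10^-3)(0.1485) = 3.59×10^-4 A.

3.59×10^-4 A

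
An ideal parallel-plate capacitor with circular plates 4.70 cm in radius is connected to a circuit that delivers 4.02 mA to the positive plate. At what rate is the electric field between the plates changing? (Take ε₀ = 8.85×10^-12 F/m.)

6.55×10^10 V/(m·s)

The displacement current between the plates equals the conduction current, I_d = 4.02 mA.
Then dE/dt = I_d/(ε₀A) = 6.55×10^10 V/(m·s).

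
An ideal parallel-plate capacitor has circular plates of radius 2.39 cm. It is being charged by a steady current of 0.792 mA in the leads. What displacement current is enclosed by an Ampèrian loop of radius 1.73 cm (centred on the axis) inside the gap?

4.15×10^-4 A

By continuity the displacement current in the gap matches the conduction current: I_d = 7.92×10^-4 A.
Since J_d is uniform, the enclosed fraction is (r/R)² = 0.5240, giving I_d,enc = 4.15×10^-4 A.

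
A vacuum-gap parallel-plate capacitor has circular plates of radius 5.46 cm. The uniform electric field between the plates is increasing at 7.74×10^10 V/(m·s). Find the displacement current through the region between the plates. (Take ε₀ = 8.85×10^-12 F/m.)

I_d = ε₀ A (dE/dt) = (8.85×10^-12)(9.366×10^-3 m²)(7.74×10^10) = 6.42×10^-3 A.

6.42×10^-3 A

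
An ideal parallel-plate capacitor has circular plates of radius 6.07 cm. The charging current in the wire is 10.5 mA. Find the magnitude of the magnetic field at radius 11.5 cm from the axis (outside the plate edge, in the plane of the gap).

By continuity the displacement current in the gap matches the conduction current: I_d = 0.0105 A.
For r ≥ R the full I_d is enclosed: B = μ₀ I_d/(2πr) = (4π×10^-7)(0.0105)/(2π·0.115) = 1.83×10^-8 T.

1.83×10^-8 T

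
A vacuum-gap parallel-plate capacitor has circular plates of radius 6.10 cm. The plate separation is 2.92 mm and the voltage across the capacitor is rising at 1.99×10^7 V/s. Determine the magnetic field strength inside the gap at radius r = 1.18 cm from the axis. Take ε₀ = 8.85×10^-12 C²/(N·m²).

4.47×10^-10 T

With E = V/d, dE/dt = 6.815×10^9 V/(m·s) and πR² = 0.01169 m², giving I_d = ε₀ πR² dE/dt = 7.051×10^-4 A.
An Ampèrian loop of radius r encloses a fraction (r/R)² of I_d. Then B·2πr = μ₀ I_d (r/R)², giving B = μ₀ I_d r/(2πR²) = 4.47×10^-10 T.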